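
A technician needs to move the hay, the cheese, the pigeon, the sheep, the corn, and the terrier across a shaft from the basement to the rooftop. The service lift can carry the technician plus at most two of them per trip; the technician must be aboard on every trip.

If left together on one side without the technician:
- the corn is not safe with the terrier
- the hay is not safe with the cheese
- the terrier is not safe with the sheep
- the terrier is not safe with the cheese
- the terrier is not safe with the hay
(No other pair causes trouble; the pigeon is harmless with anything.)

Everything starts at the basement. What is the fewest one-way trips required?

9

Counting alone: the technician can take at most 2 across per trip to the rooftop, so moving all 6 needs at least 3 loaded trips out, with a return between consecutive ones — at least 5 crossings.
The safety rule pushes this higher. Following every safe sequence of crossings, the most of the 6 that can be at the rooftop as the service lift arrives there on crossings 5, 7 is 4, 5 respectively — never all 6.
So no plan with fewer than 9 crossings exists, and this one achieves 9:
1. Technician goes to the rooftop with the hay and the terrier.  [the basement: the cheese, the corn, the pigeon, the sheep | the rooftop: the hay, the terrier]
2. Technician goes back to the basement with the hay.  [the basement: the cheese, the corn, the hay, the pigeon, the sheep | the rooftop: the terrier]
3. Technician goes to the rooftop with the hay and the pigeon.  [the basement: the cheese, the corn, the sheep | the rooftop: the hay, the pigeon, the terrier]
4. Technician goes back to the basement with the hay.  [the basement: the cheese, the corn, the hay, the sheep | the rooftop: the pigeon, the terrier]
5. Technician goes to the rooftop with the hay and the sheep.  [the basement: the cheese, the corn | the rooftop: the hay, the pigeon, the sheep, the terrier]
6. Technician goes back to the basement with the terrier.  [the basement: the cheese, the corn, the terrier | the rooftop: the hay, the pigeon, the sheep]
7. Technician goes to the rooftop with the cheese and the corn.  [the basement: the terrier | the rooftop: the cheese, the corn, the hay, the pigeon, the sheep]
8. Technician goes back to the basement with the hay.  [the basement: the hay, the terrier | the rooftop: the cheese, the corn, the pigeon, the sheep]
9. Technician goes to the rooftop with the hay and the terrier.  [the basement: — | the rooftop: the cheese, the corn, the hay, the pigeon, the sheep, the terrier]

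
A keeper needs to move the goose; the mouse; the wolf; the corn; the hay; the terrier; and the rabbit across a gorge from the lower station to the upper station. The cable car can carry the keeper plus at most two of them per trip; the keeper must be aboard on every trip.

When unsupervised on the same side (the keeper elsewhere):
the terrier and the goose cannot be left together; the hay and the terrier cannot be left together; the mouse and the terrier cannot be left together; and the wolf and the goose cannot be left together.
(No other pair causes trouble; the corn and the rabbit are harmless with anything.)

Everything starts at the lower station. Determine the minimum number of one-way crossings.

Counting alone: the keeper can take at most 2 across per trip to the upper station, so moving all 7 needs at least 4 loaded trips out, with a return between consecutive ones — at least 7 crossings.
The plan below uses exactly 7 crossings, so it is optimal:
1. Keeper goes to the upper station with the goose and the terrier.
2. Keeper goes back to the lower station with the terrier.
3. Keeper goes to the upper station with the hay and the mouse.
4. Keeper goes back to the lower station alone.
5. Keeper goes to the upper station with the corn and the rabbit.
6. Keeper goes back to the lower station alone.
7. Keeper goes to the upper station with the terrier and the wolf.

7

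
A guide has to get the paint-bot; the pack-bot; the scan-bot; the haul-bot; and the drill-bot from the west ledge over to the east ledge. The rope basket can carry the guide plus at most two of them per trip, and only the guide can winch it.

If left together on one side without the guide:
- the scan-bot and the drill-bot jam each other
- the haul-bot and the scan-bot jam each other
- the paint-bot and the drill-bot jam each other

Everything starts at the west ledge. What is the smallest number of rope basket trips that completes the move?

5

Counting alone: the guide can take at most 2 across per trip to the east ledge, so moving all 5 needs at least 3 loaded trips out, with a return between consecutive ones — at least 5 crossings.
The plan below uses exactly 5 crossings, so it is optimal:
1. Guide goes to the east ledge with the paint-bot and the scan-bot.  [the west ledge: the drill-bot, the haul-bot, the pack-bot | the east ledge: the paint-bot, the scan-bot]
2. Guide goes back to the west ledge alone.  [the west ledge: the drill-bot, the haul-bot, the pack-bot | the east ledge: the paint-bot, the scan-bot]
3. Guide goes to the east ledge with the pack-bot.  [the west ledge: the drill-bot, the haul-bot | the east ledge: the pack-bot, the paint-bot, the scan-bot]
4. Guide goes back to the west ledge alone.  [the west ledge: the drill-bot, the haul-bot | the east ledge: the pack-bot, the paint-bot, the scan-bot]
5. Guide goes to the east ledge with the drill-bot and the haul-bot.  [the west ledge: — | the east ledge: the drill-bot, the haul-bot, the pack-bot, the paint-bot, the scan-bot]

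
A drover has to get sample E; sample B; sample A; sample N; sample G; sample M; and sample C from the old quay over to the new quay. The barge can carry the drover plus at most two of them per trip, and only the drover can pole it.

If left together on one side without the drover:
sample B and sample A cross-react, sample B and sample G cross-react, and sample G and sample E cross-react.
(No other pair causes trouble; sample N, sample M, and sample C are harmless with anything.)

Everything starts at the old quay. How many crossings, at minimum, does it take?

Counting alone: the drover can take at most 2 across per trip to the new quay, so moving all 7 needs at least 4 loaded trips out, with a return between consecutive ones — at least 7 crossings.
The plan below uses exactly 7 crossings, so it is optimal:
1. Drover goes to the new quay with sample B and sample E.  [the old quay: sample A, sample C, sample G, sample M, sample N | the new quay: sample B, sample E]
2. Drover goes back to the old quay alone.  [the old quay: sample A, sample C, sample G, sample M, sample N | the new quay: sample B, sample E]
3. Drover goes to the new quay with sample N.  [the old quay: sample A, sample C, sample G, sample M | the new quay: sample B, sample E, sample N]
4. Drover goes back to the old quay alone.  [the old quay: sample A, sample C, sample G, sample M | the new quay: sample B, sample E, sample N]
5. Drover goes to the new quay with sample C and sample M.  [the old quay: sample A, sample G | the new quay: sample B, sample C, sample E, sample M, sample N]
6. Drover goes back to the old quay alone.  [the old quay: sample A, sample G | the new quay: sample B, sample C, sample E, sample M, sample N]
7. Drover goes to the new quay with sample A and sample G.  [the old quay: — | the new quay: sample A, sample B, sample C, sample E, sample G, sample M, sample N]

7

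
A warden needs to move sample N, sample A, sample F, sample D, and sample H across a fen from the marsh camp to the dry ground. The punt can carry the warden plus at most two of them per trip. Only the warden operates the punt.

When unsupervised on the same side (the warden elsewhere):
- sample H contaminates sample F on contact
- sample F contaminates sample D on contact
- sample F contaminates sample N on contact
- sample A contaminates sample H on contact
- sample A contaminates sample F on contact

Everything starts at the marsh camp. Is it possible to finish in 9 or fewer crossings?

Yes

Yes — this plan uses 7 crossings (≤ 9):
1. Warden goes to the dry ground with sample A and sample F.  [the marsh camp: sample D, sample H, sample N | the dry ground: sample A, sample F]
2. Warden goes back to the marsh camp with sample A.  [the marsh camp: sample A, sample D, sample H, sample N | the dry ground: sample F]
3. Warden goes to the dry ground with sample A and sample N.  [the marsh camp: sample D, sample H | the dry ground: sample A, sample F, sample N]
4. Warden goes back to the marsh camp with sample F.  [the marsh camp: sample D, sample F, sample H | the dry ground: sample A, sample N]
5. Warden goes to the dry ground with sample D and sample F.  [the marsh camp: sample H | the dry ground: sample A, sample D, sample F, sample N]
6. Warden goes back to the marsh camp with sample F.  [the marsh camp: sample F, sample H | the dry ground: sample A, sample D, sample N]
7. Warden goes to the dry ground with sample F and sample H.  [the marsh camp: — | the dry ground: sample A, sample D, sample F, sample H, sample N]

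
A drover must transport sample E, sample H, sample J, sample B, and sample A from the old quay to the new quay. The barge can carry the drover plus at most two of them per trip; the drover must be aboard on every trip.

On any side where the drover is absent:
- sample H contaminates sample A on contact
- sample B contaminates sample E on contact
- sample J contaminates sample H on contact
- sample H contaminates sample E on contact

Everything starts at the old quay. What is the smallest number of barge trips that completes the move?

Counting alone: the drover can take at most 2 across per trip to the new quay, so moving all 5 needs at least 3 loaded trips out, with a return between consecutive ones — at least 5 crossings.
The plan below uses exactly 5 crossings, so it is optimal:
1. Drover goes to the new quay with sample E and sample H.
2. Drover goes back to the old quay with sample H.
3. Drover goes to the new quay with sample A and sample J.
4. Drover goes back to the old quay alone.
5. Drover goes to the new quay with sample B and sample H.

5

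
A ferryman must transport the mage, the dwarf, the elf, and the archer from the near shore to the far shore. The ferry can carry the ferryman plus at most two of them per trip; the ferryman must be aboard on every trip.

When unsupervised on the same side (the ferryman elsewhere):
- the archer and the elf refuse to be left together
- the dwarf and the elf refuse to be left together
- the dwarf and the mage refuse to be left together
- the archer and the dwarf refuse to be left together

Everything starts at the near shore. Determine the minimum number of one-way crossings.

5

Counting alone: the ferryman can take at most 2 across per trip to the far shore, so moving all 4 needs at least 2 loaded trips out, with a return between consecutive ones — at least 3 crossings.
The safety rule pushes this higher. Following every safe sequence of crossings, the most of the 4 that can be at the far shore as the ferry arrives there on crossing 3 is 3 — never all 4.
So no plan with fewer than 5 crossings exists, and this one achieves 5:
1. Ferryman goes to the far shore with the dwarf and the elf.
2. Ferryman goes back to the near shore with the dwarf.
3. Ferryman goes to the far shore with the dwarf and the mage.
4. Ferryman goes back to the near shore with the dwarf.
5. Ferryman goes to the far shore with the archer and the dwarf.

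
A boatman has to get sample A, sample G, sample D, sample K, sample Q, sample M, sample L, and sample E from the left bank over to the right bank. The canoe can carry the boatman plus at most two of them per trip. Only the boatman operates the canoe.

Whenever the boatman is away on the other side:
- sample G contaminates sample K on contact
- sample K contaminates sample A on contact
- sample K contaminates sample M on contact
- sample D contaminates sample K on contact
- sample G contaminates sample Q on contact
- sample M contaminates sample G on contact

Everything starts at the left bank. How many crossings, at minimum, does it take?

Counting alone: the boatman can take at most 2 across per trip to the right bank, so moving all 8 needs at least 4 loaded trips out, with a return between consecutive ones — at least 7 crossings.
The safety rule pushes this higher. Following every safe sequence of crossings, the most of the 8 that can be at the right bank as the canoe arrives there on crossings 7, 9, 11 is 5, 6, 7 respectively — never all 8.
So no plan with fewer than 13 crossings exists, and this one achieves 13:
1. Boatman goes to the right bank with sample G and sample K.
2. Boatman goes back to the left bank with sample G.
3. Boatman goes to the right bank with sample A and sample G.
4. Boatman goes back to the left bank with sample K.
5. Boatman goes to the right bank with sample D and sample K.
6. Boatman goes back to the left bank with sample K.
7. Boatman goes to the right bank with sample K and sample L.
8. Boatman goes back to the left bank with sample K.
9. Boatman goes to the right bank with sample E and sample K.
10. Boatman goes back to the left bank with sample K.
11. Boatman goes to the right bank with sample M and sample Q.
12. Boatman goes back to the left bank with sample G.
13. Boatman goes to the right bank with sample G and sample K.

13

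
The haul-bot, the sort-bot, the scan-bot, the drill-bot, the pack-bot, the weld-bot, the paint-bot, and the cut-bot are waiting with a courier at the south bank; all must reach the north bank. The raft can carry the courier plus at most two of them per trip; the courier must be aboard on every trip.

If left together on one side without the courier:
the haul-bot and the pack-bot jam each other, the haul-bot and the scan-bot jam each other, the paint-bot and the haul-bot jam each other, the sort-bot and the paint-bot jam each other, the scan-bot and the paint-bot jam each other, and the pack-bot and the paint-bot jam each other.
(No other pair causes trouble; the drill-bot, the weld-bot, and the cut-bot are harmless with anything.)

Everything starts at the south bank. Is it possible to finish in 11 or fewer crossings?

Counting alone: the courier can take at most 2 across per trip to the north bank, so moving all 8 needs at least 4 loaded trips out, with a return between consecutive ones — at least 7 crossings.
The safety rule pushes this higher. Following every safe sequence of crossings, the most of the 8 that can be at the north bank as the raft arrives there on crossings 7, 9, 11 is 5, 6, 7 respectively — never all 8.
So the move cannot be finished within 11 crossings. (The shortest complete plan takes 13:)
1. Courier goes to the north bank with the haul-bot and the paint-bot.  [the south bank: the cut-bot, the drill-bot, the pack-bot, the scan-bot, the sort-bot, the weld-bot | the north bank: the haul-bot, the paint-bot]
2. Courier goes back to the south bank with the haul-bot.  [the south bank: the cut-bot, the drill-bot, the haul-bot, the pack-bot, the scan-bot, the sort-bot, the weld-bot | the north bank: the paint-bot]
3. Courier goes to the north bank with the haul-bot and the sort-bot.  [the south bank: the cut-bot, the drill-bot, the pack-bot, the scan-bot, the weld-bot | the north bank: the haul-bot, the paint-bot, the sort-bot]
4. Courier goes back to the south bank with the paint-bot.  [the south bank: the cut-bot, the drill-bot, the pack-bot, the paint-bot, the scan-bot, the weld-bot | the north bank: the haul-bot, the sort-bot]
5. Courier goes to the north bank with the pack-bot and the scan-bot.  [the south bank: the cut-bot, the drill-bot, the paint-bot, the weld-bot | the north bank: the haul-bot, the pack-bot, the scan-bot, the sort-bot]
6. Courier goes back to the south bank with the haul-bot.  [the south bank: the cut-bot, the drill-bot, the haul-bot, the paint-bot, the weld-bot | the north bank: the pack-bot, the scan-bot, the sort-bot]
7. Courier goes to the north bank with the drill-bot and the haul-bot.  [the south bank: the cut-bot, the paint-bot, the weld-bot | the north bank: the drill-bot, the haul-bot, the pack-bot, the scan-bot, the sort-bot]
8. Courier goes back to the south bank with the haul-bot.  [the south bank: the cut-bot, the haul-bot, the paint-bot, the weld-bot | the north bank: the drill-bot, the pack-bot, the scan-bot, the sort-bot]
9. Courier goes to the north bank with the haul-bot and the weld-bot.  [the south bank: the cut-bot, the paint-bot | the north bank: the drill-bot, the haul-bot, the pack-bot, the scan-bot, the sort-bot, the weld-bot]
10. Courier goes back to the south bank with the haul-bot.  [the south bank: the cut-bot, the haul-bot, the paint-bot | the north bank: the drill-bot, the pack-bot, the scan-bot, the sort-bot, the weld-bot]
11. Courier goes to the north bank with the cut-bot and the haul-bot.  [the south bank: the paint-bot | the north bank: the cut-bot, the drill-bot, the haul-bot, the pack-bot, the scan-bot, the sort-bot, the weld-bot]
12. Courier goes back to the south bank with the haul-bot.  [the south bank: the haul-bot, the paint-bot | the north bank: the cut-bot, the drill-bot, the pack-bot, the scan-bot, the sort-bot, the weld-bot]
13. Courier goes to the north bank with the haul-bot and the paint-bot.  [the south bank: — | the north bank: the cut-bot, the drill-bot, the haul-bot, the pack-bot, the paint-bot, the scan-bot, the sort-bot, the weld-bot]

No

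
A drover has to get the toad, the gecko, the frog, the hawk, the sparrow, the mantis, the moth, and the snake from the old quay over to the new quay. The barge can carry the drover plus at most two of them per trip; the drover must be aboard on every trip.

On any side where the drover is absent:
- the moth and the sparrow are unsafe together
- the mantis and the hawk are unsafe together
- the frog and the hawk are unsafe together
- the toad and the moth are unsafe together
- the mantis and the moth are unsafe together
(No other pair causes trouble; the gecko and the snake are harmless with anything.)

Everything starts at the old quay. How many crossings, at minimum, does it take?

9

Counting alone: the drover can take at most 2 across per trip to the new quay, so moving all 8 needs at least 4 loaded trips out, with a return between consecutive ones — at least 7 crossings.
The safety rule pushes this higher. Following every safe sequence of crossings, the most of the 8 that can be at the new quay as the barge arrives there on crossing 7 is 7 — never all 8.
So no plan with fewer than 9 crossings exists, and this one achieves 9:
1. Drover goes to the new quay with the hawk and the moth.
2. Drover goes back to the old quay alone.
3. Drover goes to the new quay with the gecko and the toad.
4. Drover goes back to the old quay with the moth.
5. Drover goes to the new quay with the mantis and the sparrow.
6. Drover goes back to the old quay with the hawk.
7. Drover goes to the new quay with the frog and the snake.
8. Drover goes back to the old quay alone.
9. Drover goes to the new quay with the hawk and the moth.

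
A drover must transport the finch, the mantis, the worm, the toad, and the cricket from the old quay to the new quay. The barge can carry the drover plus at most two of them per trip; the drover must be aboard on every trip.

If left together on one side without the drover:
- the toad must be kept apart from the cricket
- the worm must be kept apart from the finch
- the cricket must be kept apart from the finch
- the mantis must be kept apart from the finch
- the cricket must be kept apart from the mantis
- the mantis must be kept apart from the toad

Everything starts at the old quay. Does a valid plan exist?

No

Whatever the first load, the items left behind include a forbidden pair without the drover. No opening move is safe, so no plan exists.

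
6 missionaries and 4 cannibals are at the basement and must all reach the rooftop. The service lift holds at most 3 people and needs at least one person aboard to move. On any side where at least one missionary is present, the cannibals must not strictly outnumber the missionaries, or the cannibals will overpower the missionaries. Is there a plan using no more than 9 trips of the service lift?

Yes — this plan uses 9 crossings (≤ 9):
1. 2 cannibals → the rooftop.  (the basement: 6M 2C; the rooftop: 0M 2C)
2. 1 cannibal ← the basement.  (the basement: 6M 3C; the rooftop: 0M 1C)
3. 3 cannibals → the rooftop.  (the basement: 6M 0C; the rooftop: 0M 4C)
4. 1 cannibal ← the basement.  (the basement: 6M 1C; the rooftop: 0M 3C)
5. 3 missionaries → the rooftop.  (the basement: 3M 1C; the rooftop: 3M 3C)
6. 1 cannibal ← the basement.  (the basement: 3M 2C; the rooftop: 3M 2C)
7. 1 missionary and 2 cannibals → the rooftop.  (the basement: 2M 0C; the rooftop: 4M 4C)
8. 1 cannibal ← the basement.  (the basement: 2M 1C; the rooftop: 4M 3C)
9. 2 missionaries and 1 cannibal → the rooftop.  (the basement: 0M 0C; the rooftop: 6M 4C)

Yes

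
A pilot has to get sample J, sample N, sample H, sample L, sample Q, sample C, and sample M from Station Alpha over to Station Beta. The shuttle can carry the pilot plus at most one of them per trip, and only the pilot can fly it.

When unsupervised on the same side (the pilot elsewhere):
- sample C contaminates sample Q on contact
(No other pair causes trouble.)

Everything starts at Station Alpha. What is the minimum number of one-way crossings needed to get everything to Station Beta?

Counting alone: the pilot can take at most 1 across per trip to Station Beta, so moving all 7 needs at least 7 loaded trips out, with a return between consecutive ones — at least 13 crossings.
The plan below uses exactly 13 crossings, so it is optimal:
1. Pilot goes to Station Beta with sample Q.
2. Pilot goes back to Station Alpha alone.
3. Pilot goes to Station Beta with sample J.
4. Pilot goes back to Station Alpha alone.
5. Pilot goes to Station Beta with sample N.
6. Pilot goes back to Station Alpha alone.
7. Pilot goes to Station Beta with sample H.
8. Pilot goes back to Station Alpha alone.
9. Pilot goes to Station Beta with sample L.
10. Pilot goes back to Station Alpha alone.
11. Pilot goes to Station Beta with sample M.
12. Pilot goes back to Station Alpha alone.
13. Pilot goes to Station Beta with sample C.

13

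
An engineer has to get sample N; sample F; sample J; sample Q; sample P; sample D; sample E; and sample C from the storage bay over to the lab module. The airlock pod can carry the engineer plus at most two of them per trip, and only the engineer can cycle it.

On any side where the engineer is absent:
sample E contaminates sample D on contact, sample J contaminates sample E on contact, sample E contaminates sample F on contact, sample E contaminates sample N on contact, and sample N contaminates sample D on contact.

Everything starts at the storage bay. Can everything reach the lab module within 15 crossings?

Yes

Yes — this plan uses 13 crossings (≤ 15):
1. Engineer goes to the lab module with sample E and sample N.  [the storage bay: sample C, sample D, sample F, sample J, sample P, sample Q | the lab module: sample E, sample N]
2. Engineer goes back to the storage bay with sample N.  [the storage bay: sample C, sample D, sample F, sample J, sample N, sample P, sample Q | the lab module: sample E]
3. Engineer goes to the lab module with sample F and sample N.  [the storage bay: sample C, sample D, sample J, sample P, sample Q | the lab module: sample E, sample F, sample N]
4. Engineer goes back to the storage bay with sample E.  [the storage bay: sample C, sample D, sample E, sample J, sample P, sample Q | the lab module: sample F, sample N]
5. Engineer goes to the lab module with sample D and sample J.  [the storage bay: sample C, sample E, sample P, sample Q | the lab module: sample D, sample F, sample J, sample N]
6. Engineer goes back to the storage bay with sample N.  [the storage bay: sample C, sample E, sample N, sample P, sample Q | the lab module: sample D, sample F, sample J]
7. Engineer goes to the lab module with sample N and sample Q.  [the storage bay: sample C, sample E, sample P | the lab module: sample D, sample F, sample J, sample N, sample Q]
8. Engineer goes back to the storage bay with sample N.  [the storage bay: sample C, sample E, sample N, sample P | the lab module: sample D, sample F, sample J, sample Q]
9. Engineer goes to the lab module with sample N and sample P.  [the storage bay: sample C, sample E | the lab module: sample D, sample F, sample J, sample N, sample P, sample Q]
10. Engineer goes back to the storage bay with sample N.  [the storage bay: sample C, sample E, sample N | the lab module: sample D, sample F, sample J, sample P, sample Q]
11. Engineer goes to the lab module with sample C and sample N.  [the storage bay: sample E | the lab module: sample C, sample D, sample F, sample J, sample N, sample P, sample Q]
12. Engineer goes back to the storage bay with sample N.  [the storage bay: sample E, sample N | the lab module: sample C, sample D, sample F, sample J, sample P, sample Q]
13. Engineer goes to the lab module with sample E and sample N.  [the storage bay: — | the lab module: sample C, sample D, sample E, sample F, sample J, sample N, sample P, sample Q]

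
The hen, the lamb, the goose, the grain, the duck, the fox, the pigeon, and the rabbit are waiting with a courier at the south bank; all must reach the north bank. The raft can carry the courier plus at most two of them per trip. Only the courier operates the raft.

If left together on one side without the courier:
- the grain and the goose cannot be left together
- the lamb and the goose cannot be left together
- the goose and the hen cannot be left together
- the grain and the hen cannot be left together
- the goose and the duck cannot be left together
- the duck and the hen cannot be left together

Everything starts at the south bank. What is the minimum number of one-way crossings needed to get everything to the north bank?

Counting alone: the courier can take at most 2 across per trip to the north bank, so moving all 8 needs at least 4 loaded trips out, with a return between consecutive ones — at least 7 crossings.
The safety rule pushes this higher. Following every safe sequence of crossings, the most of the 8 that can be at the north bank as the raft arrives there on crossings 7, 9, 11 is 5, 6, 7 respectively — never all 8.
So no plan with fewer than 13 crossings exists, and this one achieves 13:
1. Courier goes to the north bank with the goose and the hen.  [the south bank: the duck, the fox, the grain, the lamb, the pigeon, the rabbit | the north bank: the goose, the hen]
2. Courier goes back to the south bank with the hen.  [the south bank: the duck, the fox, the grain, the hen, the lamb, the pigeon, the rabbit | the north bank: the goose]
3. Courier goes to the north bank with the hen and the lamb.  [the south bank: the duck, the fox, the grain, the pigeon, the rabbit | the north bank: the goose, the hen, the lamb]
4. Courier goes back to the south bank with the goose.  [the south bank: the duck, the fox, the goose, the grain, the pigeon, the rabbit | the north bank: the hen, the lamb]
5. Courier goes to the north bank with the fox and the goose.  [the south bank: the duck, the grain, the pigeon, the rabbit | the north bank: the fox, the goose, the hen, the lamb]
6. Courier goes back to the south bank with the goose.  [the south bank: the duck, the goose, the grain, the pigeon, the rabbit | the north bank: the fox, the hen, the lamb]
7. Courier goes to the north bank with the goose and the pigeon.  [the south bank: the duck, the grain, the rabbit | the north bank: the fox, the goose, the hen, the lamb, the pigeon]
8. Courier goes back to the south bank with the goose.  [the south bank: the duck, the goose, the grain, the rabbit | the north bank: the fox, the hen, the lamb, the pigeon]
9. Courier goes to the north bank with the goose and the rabbit.  [the south bank: the duck, the grain | the north bank: the fox, the goose, the hen, the lamb, the pigeon, the rabbit]
10. Courier goes back to the south bank with the goose.  [the south bank: the duck, the goose, the grain | the north bank: the fox, the hen, the lamb, the pigeon, the rabbit]
11. Courier goes to the north bank with the duck and the grain.  [the south bank: the goose | the north bank: the duck, the fox, the grain, the hen, the lamb, the pigeon, the rabbit]
12. Courier goes back to the south bank with the hen.  [the south bank: the goose, the hen | the north bank: the duck, the fox, the grain, the lamb, the pigeon, the rabbit]
13. Courier goes to the north bank with the goose and the hen.  [the south bank: — | the north bank: the duck, the fox, the goose, the grain, the hen, the lamb, the pigeon, the rabbit]

13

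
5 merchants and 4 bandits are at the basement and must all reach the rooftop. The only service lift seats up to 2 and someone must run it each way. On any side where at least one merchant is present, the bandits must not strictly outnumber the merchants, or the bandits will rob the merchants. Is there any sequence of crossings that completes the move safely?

1. 2 bandits → the rooftop.  (the basement: 5M 2B; the rooftop: 0M 2B)
2. 1 bandit ← the basement.  (the basement: 5M 3B; the rooftop: 0M 1B)
3. 2 bandits → the rooftop.  (the basement: 5M 1B; the rooftop: 0M 3B)
4. 1 bandit ← the basement.  (the basement: 5M 2B; the rooftop: 0M 2B)
5. 2 merchants → the rooftop.  (the basement: 3M 2B; the rooftop: 2M 2B)
6. 1 bandit ← the basement.  (the basement: 3M 3B; the rooftop: 2M 1B)
7. 1 merchant and 1 bandit → the rooftop.  (the basement: 2M 2B; the rooftop: 3M 2B)
8. 1 merchant ← the basement.  (the basement: 3M 2B; the rooftop: 2M 2B)
9. 1 merchant and 1 bandit → the rooftop.  (the basement: 2M 1B; the rooftop: 3M 3B)
10. 1 bandit ← the basement.  (the basement: 2M 2B; the rooftop: 3M 2B)
11. 1 merchant and 1 bandit → the rooftop.  (the basement: 1M 1B; the rooftop: 4M 3B)
12. 1 merchant ← the basement.  (the basement: 2M 1B; the rooftop: 3M 3B)
13. 1 merchant and 1 bandit → the rooftop.  (the basement: 1M 0B; the rooftop: 4M 4B)
14. 1 bandit ← the basement.  (the basement: 1M 1B; the rooftop: 4M 3B)
15. 1 merchant and 1 bandit → the rooftop.  (the basement: 0M 0B; the rooftop: 5M 4B)

Yes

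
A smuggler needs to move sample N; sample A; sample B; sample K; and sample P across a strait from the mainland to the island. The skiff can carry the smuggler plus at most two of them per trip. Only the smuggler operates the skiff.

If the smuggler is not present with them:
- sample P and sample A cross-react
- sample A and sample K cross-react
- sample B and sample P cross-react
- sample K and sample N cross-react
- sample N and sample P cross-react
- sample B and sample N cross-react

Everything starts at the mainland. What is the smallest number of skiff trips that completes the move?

Whatever the first load, the items left behind include a forbidden pair without the smuggler. No opening move is safe, so no plan exists.

impossible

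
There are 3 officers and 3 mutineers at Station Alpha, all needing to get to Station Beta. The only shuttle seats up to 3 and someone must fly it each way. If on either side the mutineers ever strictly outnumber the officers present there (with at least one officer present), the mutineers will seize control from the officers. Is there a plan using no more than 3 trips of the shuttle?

Counting alone: each trip to Station Beta takes at most 3 across and each return brings at least 1 back, so after t trips out (and t−1 returns) at most 3t − (t−1) of the 6 are across; that first reaches 6 at t = 3, so at least 5 crossings are needed.
Since 3 < 5, 3 crossings cannot be enough. (The shortest complete plan in fact takes 5:)
1. 2 mutineers → Station Beta.  (Station Alpha: 3O 1M; Station Beta: 0O 2M)
2. 1 mutineer ← Station Alpha.  (Station Alpha: 3O 2M; Station Beta: 0O 1M)
3. 3 officers → Station Beta.  (Station Alpha: 0O 2M; Station Beta: 3O 1M)
4. 1 mutineer ← Station Alpha.  (Station Alpha: 0O 3M; Station Beta: 3O 0M)
5. 3 mutineers → Station Beta.  (Station Alpha: 0O 0M; Station Beta: 3O 3M)

No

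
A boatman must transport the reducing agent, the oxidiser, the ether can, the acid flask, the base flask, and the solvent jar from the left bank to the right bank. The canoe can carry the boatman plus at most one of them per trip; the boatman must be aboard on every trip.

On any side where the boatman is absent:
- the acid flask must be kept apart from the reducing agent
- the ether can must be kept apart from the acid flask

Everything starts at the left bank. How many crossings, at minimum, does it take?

13

Counting alone: the boatman can take at most 1 across per trip to the right bank, so moving all 6 needs at least 6 loaded trips out, with a return between consecutive ones — at least 11 crossings.
The safety rule pushes this higher. Following every safe sequence of crossings, the most of the 6 that can be at the right bank as the canoe arrives there on crossing 11 is 5 — never all 6.
So no plan with fewer than 13 crossings exists, and this one achieves 13:
1. Boatman goes to the right bank with the acid flask.  [the left bank: the base flask, the ether can, the oxidiser, the reducing agent, the solvent jar | the right bank: the acid flask]
2. Boatman goes back to the left bank alone.  [the left bank: the base flask, the ether can, the oxidiser, the reducing agent, the solvent jar | the right bank: the acid flask]
3. Boatman goes to the right bank with the reducing agent.  [the left bank: the base flask, the ether can, the oxidiser, the solvent jar | the right bank: the acid flask, the reducing agent]
4. Boatman goes back to the left bank with the acid flask.  [the left bank: the acid flask, the base flask, the ether can, the oxidiser, the solvent jar | the right bank: the reducing agent]
5. Boatman goes to the right bank with the ether can.  [the left bank: the acid flask, the base flask, the oxidiser, the solvent jar | the right bank: the ether can, the reducing agent]
6. Boatman goes back to the left bank alone.  [the left bank: the acid flask, the base flask, the oxidiser, the solvent jar | the right bank: the ether can, the reducing agent]
7. Boatman goes to the right bank with the oxidiser.  [the left bank: the acid flask, the base flask, the solvent jar | the right bank: the ether can, the oxidiser, the reducing agent]
8. Boatman goes back to the left bank alone.  [the left bank: the acid flask, the base flask, the solvent jar | the right bank: the ether can, the oxidiser, the reducing agent]
9. Boatman goes to the right bank with the base flask.  [the left bank: the acid flask, the solvent jar | the right bank: the base flask, the ether can, the oxidiser, the reducing agent]
10. Boatman goes back to the left bank alone.  [the left bank: the acid flask, the solvent jar | the right bank: the base flask, the ether can, the oxidiser, the reducing agent]
11. Boatman goes to the right bank with the solvent jar.  [the left bank: the acid flask | the right bank: the base flask, the ether can, the oxidiser, the reducing agent, the solvent jar]
12. Boatman goes back to the left bank alone.  [the left bank: the acid flask | the right bank: the base flask, the ether can, the oxidiser, the reducing agent, the solvent jar]
13. Boatman goes to the right bank with the acid flask.  [the left bank: — | the right bank: the acid flask, the base flask, the ether can, the oxidiser, the reducing agent, the solvent jar]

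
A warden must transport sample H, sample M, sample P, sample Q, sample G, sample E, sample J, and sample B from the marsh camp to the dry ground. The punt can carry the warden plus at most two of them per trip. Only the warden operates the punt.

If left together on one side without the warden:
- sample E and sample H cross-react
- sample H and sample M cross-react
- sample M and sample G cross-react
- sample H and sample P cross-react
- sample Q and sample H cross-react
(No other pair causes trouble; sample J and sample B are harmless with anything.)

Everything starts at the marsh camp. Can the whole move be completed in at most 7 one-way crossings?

No

Counting alone: the warden can take at most 2 across per trip to the dry ground, so moving all 8 needs at least 4 loaded trips out, with a return between consecutive ones — at least 7 crossings.
The safety rule pushes this higher. Following every safe sequence of crossings, the most of the 8 that can be at the dry ground as the punt arrives there on crossing 7 is 7 — never all 8.
So the move cannot be finished within 7 crossings. (The shortest complete plan takes 9:)
1. Warden goes to the dry ground with sample H and sample M.
2. Warden goes back to the marsh camp with sample H.
3. Warden goes to the dry ground with sample H and sample P.
4. Warden goes back to the marsh camp with sample H.
5. Warden goes to the dry ground with sample E and sample Q.
6. Warden goes back to the marsh camp alone.
7. Warden goes to the dry ground with sample B and sample J.
8. Warden goes back to the marsh camp alone.
9. Warden goes to the dry ground with sample G and sample H.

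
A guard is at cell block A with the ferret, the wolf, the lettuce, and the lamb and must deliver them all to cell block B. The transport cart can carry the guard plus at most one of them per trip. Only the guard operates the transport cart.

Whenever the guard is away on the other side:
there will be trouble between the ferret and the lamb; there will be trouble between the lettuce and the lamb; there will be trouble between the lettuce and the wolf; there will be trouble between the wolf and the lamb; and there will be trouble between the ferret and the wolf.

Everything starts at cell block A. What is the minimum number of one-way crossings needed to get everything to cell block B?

Whatever the first load, the items left behind include a forbidden pair without the guard. No opening move is safe, so no plan exists.

impossible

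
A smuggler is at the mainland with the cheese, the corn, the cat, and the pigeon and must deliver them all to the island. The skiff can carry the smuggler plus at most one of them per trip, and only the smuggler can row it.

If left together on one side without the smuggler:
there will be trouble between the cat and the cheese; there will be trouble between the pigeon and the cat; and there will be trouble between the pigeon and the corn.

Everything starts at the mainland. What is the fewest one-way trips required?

impossible

Whatever the first load, the items left behind include a forbidden pair without the smuggler. No opening move is safe, so no plan exists.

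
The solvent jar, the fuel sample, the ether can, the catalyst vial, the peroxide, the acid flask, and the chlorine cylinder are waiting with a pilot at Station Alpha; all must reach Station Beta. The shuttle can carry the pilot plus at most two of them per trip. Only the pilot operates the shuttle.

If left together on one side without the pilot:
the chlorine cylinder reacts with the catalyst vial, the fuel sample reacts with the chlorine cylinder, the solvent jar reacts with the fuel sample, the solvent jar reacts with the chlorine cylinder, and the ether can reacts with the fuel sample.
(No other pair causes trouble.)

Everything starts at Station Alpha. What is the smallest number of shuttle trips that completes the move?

Counting alone: the pilot can take at most 2 across per trip to Station Beta, so moving all 7 needs at least 4 loaded trips out, with a return between consecutive ones — at least 7 crossings.
The safety rule pushes this higher. Following every safe sequence of crossings, the most of the 7 that can be at Station Beta as the shuttle arrives there on crossings 7, 9 is 5, 6 respectively — never all 7.
So no plan with fewer than 11 crossings exists, and this one achieves 11:
1. Pilot goes to Station Beta with the chlorine cylinder and the fuel sample.
2. Pilot goes back to Station Alpha with the fuel sample.
3. Pilot goes to Station Beta with the ether can and the solvent jar.
4. Pilot goes back to Station Alpha with the solvent jar.
5. Pilot goes to Station Beta with the catalyst vial and the solvent jar.
6. Pilot goes back to Station Alpha with the chlorine cylinder.
7. Pilot goes to Station Beta with the fuel sample and the peroxide.
8. Pilot goes back to Station Alpha with the fuel sample.
9. Pilot goes to Station Beta with the acid flask and the fuel sample.
10. Pilot goes back to Station Alpha with the fuel sample.
11. Pilot goes to Station Beta with the chlorine cylinder and the fuel sample.

11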